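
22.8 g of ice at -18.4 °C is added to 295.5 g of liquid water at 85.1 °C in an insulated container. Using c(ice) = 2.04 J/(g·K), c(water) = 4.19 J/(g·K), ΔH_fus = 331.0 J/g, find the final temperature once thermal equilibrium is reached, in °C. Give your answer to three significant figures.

Heat to bring ice to 0 °C and melt it: q₁ = 22.8×2.04×18.4 + 22.8×331.0 = 8402.6 J
Heat the water can supply cooling to 0 °C: 295.5×4.19×85.1 = 105366 J > q₁, so all ice melts.
Energy balance: 295.5×4.19×(85.1 − T) = 8402.6 + 22.8×4.19×(T − 0)
1238.145(85.1 − T) = 8402.6 + 95.532 T
105366 − 8402.6 = 1333.677 T
T = 96963.4 / 1333.677 = 72.70 °C

T_f = 72.7 °C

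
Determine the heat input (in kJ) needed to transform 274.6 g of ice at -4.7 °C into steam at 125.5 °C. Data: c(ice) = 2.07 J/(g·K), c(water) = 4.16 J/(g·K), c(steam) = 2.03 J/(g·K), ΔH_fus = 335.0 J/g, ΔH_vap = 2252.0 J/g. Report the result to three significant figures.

q1 (heat ice -4.7→0.0 °C): 274.6 × 2.07 × 4.7 = 2672 J
q2 (melt at 0 °C): 274.6 × 335.0 = 91991 J
q3 (heat water 0.0→100.0 °C): 274.6 × 4.16 × 100.0 = 114234 J
q4 (vaporize at 100 °C): 274.6 × 2252.0 = 618399 J
q5 (heat steam 100.0→125.5 °C): 274.6 × 2.03 × 25.5 = 14215 J
Total: 2672 + 91991 + 114234 + 618399 + 14215 = 841511 J = 842 kJ

q = 842 kJ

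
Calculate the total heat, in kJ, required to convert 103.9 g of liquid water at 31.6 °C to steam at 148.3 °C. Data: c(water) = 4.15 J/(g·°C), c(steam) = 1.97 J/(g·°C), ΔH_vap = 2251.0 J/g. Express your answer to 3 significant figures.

q = 273 kJ

q1 (heat water 31.6→100.0 °C): 103.9 × 4.15 × 68.4 = 29493 J
q2 (vaporize at 100 °C): 103.9 × 2251.0 = 233879 J
q3 (heat steam 100.0→148.3 °C): 103.9 × 1.97 × 48.3 = 9886 J
Total: 29493 + 233879 + 9886 = 273258 J = 273 kJ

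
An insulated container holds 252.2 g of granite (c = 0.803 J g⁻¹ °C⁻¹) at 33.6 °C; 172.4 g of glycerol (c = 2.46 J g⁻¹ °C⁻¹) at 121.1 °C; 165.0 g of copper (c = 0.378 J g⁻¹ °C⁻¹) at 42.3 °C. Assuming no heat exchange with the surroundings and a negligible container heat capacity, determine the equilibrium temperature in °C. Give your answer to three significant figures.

Σ mᵢcᵢ(T − Tᵢ) = 0  ⇒  T = Σ mᵢcᵢTᵢ / Σ mᵢcᵢ
Σ mᵢcᵢ = 252.2×0.803 + 172.4×2.46 + 165.0×0.378 = 688.9906
Σ mᵢcᵢTᵢ = 202.5166×33.6 + 424.104×121.1 + 62.37×42.3 = 60802
T = 60802 / 688.9906 = 88.248 °C

T_f = 88.2 °C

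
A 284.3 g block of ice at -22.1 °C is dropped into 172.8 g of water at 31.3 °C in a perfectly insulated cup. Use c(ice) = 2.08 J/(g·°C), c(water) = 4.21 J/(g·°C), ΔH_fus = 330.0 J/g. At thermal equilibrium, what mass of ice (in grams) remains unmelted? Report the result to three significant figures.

Heat to warm all ice to 0 °C: 284.3×2.08×22.1 = 13069 J
Heat released by water cooling to 0 °C: 172.8×4.21×31.3 = 22770 J
22770 J < 13069 + 284.3×330.0 = 106888 J, so not all ice melts; final T = 0 °C.
Heat left for melting: 22770 − 13069 = 9701 J
Mass melted = 9701 / 330.0 = 29.40 g
Ice remaining = 284.3 − 29.40 = 254.90 g

m_ice remaining = 255 g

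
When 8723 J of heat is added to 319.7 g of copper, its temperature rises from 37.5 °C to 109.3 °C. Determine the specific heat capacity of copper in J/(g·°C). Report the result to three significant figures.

c = q / (m ΔT) = 8723 / (319.7 × 71.8)
c = 8723 / 22954.46 = 0.380 J/(g·°C)

c = 0.380 J/(g·°C)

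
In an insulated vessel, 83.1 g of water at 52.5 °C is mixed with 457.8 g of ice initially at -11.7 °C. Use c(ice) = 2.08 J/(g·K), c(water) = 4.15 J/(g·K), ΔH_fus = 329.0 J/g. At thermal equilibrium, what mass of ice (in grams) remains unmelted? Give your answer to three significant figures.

Heat to warm all ice to 0 °C: 457.8×2.08×11.7 = 11141 J
Heat released by water cooling to 0 °C: 83.1×4.15×52.5 = 18105 J
18105 J < 11141 + 457.8×329.0 = 161757.2 J, so not all ice melts; final T = 0 °C.
Heat left for melting: 18105 − 11141 = 6964 J
Mass melted = 6964 / 329.0 = 21.17 g
Ice remaining = 457.8 − 21.17 = 436.63 g

m_ice remaining = 437 g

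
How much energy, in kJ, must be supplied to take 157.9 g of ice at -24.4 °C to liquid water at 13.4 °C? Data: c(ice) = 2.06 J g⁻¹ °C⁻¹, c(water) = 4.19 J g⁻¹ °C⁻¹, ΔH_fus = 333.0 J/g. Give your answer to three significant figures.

q = 69.4 kJ

q1 (heat ice -24.4→0.0 °C): 157.9 × 2.06 × 24.4 = 7937 J
q2 (melt at 0 °C): 157.9 × 333.0 = 52581 J
q3 (heat water 0.0→13.4 °C): 157.9 × 4.19 × 13.4 = 8865 J
Total: 7937 + 52581 + 8865 = 69383 J = 69.4 kJ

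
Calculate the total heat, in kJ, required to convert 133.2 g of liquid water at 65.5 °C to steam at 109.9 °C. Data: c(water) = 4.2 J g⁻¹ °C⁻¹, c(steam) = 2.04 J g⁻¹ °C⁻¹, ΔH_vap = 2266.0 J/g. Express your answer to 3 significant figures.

q = 324 kJ

q1 (heat water 65.5→100.0 °C): 133.2 × 4.2 × 34.5 = 19301 J
q2 (vaporize at 100 °C): 133.2 × 2266.0 = 301831 J
q3 (heat steam 100.0→109.9 °C): 133.2 × 2.04 × 9.9 = 2690 J
Total: 19301 + 301831 + 2690 = 323822 J = 324 kJ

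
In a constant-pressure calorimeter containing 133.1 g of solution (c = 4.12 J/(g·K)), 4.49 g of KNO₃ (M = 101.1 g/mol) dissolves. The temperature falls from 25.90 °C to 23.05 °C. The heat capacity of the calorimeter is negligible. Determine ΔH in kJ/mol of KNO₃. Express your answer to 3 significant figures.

|ΔT| = |23.05 − 25.90| = 2.85 °C
|q_surr| = (133.1 × 4.12) × 2.85 = 548.372 × 2.85 = 1563 J
n(KNO₃) = 4.49 / 101.1 = 0.04441 mol
Temperature fell, so q_rxn = +|q_surr| = 1.563 kJ
ΔH = q_rxn / n = 35.19 kJ/mol

ΔH = 35.2 kJ/mol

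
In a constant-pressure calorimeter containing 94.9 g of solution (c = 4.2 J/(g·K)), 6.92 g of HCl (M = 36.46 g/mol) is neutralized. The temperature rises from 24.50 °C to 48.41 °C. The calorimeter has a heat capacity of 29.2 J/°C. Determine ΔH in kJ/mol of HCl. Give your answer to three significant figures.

ΔH = -53.9 kJ/mol

|ΔT| = |48.41 − 24.50| = 23.91 °C
|q_surr| = (94.9 × 4.2 + 29.2) × 23.91 = 427.78 × 23.91 = 10230 J
n(HCl) = 6.92 / 36.46 = 0.1898 mol
Temperature rose, so q_rxn = −|q_surr| = -10.23 kJ
ΔH = q_rxn / n = -53.90 kJ/mol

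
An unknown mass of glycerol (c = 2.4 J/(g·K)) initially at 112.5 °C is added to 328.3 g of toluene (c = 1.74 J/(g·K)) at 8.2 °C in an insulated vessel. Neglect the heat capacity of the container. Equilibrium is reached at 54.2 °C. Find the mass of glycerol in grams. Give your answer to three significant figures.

m = 188 g

q_gained = (328.3 × 1.74) × (54.2 − 8.2) = 26280 J
q_lost = m × 2.4 × (112.5 − 54.2) = 139.92 m
m = 26280 / 139.92 = 188 g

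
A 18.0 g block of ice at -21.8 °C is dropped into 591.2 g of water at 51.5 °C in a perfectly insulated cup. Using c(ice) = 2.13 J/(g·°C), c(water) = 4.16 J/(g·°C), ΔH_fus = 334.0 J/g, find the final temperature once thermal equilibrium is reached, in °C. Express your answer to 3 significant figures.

T_f = 47.3 °C

Heat to bring ice to 0 °C and melt it: q₁ = 18.0×2.13×21.8 + 18.0×334.0 = 6847.8 J
Heat the water can supply cooling to 0 °C: 591.2×4.16×51.5 = 126659 J > q₁, so all ice melts.
Energy balance: 591.2×4.16×(51.5 − T) = 6847.8 + 18.0×4.16×(T − 0)
2459.392(51.5 − T) = 6847.8 + 74.88 T
126659 − 6847.8 = 2534.272 T
T = 119811.2 / 2534.272 = 47.28 °C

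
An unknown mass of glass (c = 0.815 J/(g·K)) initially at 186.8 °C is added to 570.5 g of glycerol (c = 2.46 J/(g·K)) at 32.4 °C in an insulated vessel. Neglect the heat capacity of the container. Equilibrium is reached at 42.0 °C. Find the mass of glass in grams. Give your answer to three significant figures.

q_gained = (570.5 × 2.46) × (42.0 − 32.4) = 13470 J
q_lost = m × 0.815 × (186.8 − 42.0) = 118.012 m
m = 13470 / 118.012 = 114 g

m = 114 g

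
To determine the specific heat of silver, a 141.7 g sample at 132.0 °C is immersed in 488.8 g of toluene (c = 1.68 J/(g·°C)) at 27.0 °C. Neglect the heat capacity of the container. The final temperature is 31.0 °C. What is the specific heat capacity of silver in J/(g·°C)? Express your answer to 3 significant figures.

q_gained = (488.8 × 1.68) × (31.0 − 27.0) = 3285 J
q_lost = 141.7 × c × (132.0 − 31.0) = 14311.7 c
Set equal: c = 3285 / 14311.7 = 0.230 J/(g·°C)

c = 0.230 J/(g·°C)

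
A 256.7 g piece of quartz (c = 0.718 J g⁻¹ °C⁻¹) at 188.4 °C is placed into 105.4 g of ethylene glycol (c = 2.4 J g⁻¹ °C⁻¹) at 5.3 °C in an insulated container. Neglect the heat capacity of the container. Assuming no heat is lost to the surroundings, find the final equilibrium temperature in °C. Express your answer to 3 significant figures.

T_f = 82.5 °C

Heat lost by quartz = heat gained by ethylene glycol.
(256.7)(0.718)(188.4 − T) = (105.4)(2.4)(T − 5.3)
184.3106 (188.4 − T) = 252.96 (T − 5.3)
34724 − 184.3106 T = 252.96 T − 1340.7
36064.7 = 437.2706 T
T = 82.48 °C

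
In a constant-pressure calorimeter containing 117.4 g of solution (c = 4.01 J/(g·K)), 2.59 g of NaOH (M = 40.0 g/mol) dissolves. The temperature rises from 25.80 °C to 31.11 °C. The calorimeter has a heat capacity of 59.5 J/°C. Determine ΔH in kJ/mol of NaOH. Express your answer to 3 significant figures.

|ΔT| = |31.11 − 25.80| = 5.31 °C
|q_surr| = (117.4 × 4.01 + 59.5) × 5.31 = 530.274 × 5.31 = 2816 J
n(NaOH) = 2.59 / 40.0 = 0.06475 mol
Temperature rose, so q_rxn = −|q_surr| = -2.816 kJ
ΔH = q_rxn / n = -43.49 kJ/mol

ΔH = -43.5 kJ/mol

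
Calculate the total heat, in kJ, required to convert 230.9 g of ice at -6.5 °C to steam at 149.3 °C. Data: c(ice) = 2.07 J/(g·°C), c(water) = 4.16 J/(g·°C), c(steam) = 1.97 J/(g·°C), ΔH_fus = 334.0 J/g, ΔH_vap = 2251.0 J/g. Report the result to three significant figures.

q1 (heat ice -6.5→0.0 °C): 230.9 × 2.07 × 6.5 = 3107 J
q2 (melt at 0 °C): 230.9 × 334.0 = 77121 J
q3 (heat water 0.0→100.0 °C): 230.9 × 4.16 × 100.0 = 96054 J
q4 (vaporize at 100 °C): 230.9 × 2251.0 = 519756 J
q5 (heat steam 100.0→149.3 °C): 230.9 × 1.97 × 49.3 = 22425 J
Total: 3107 + 77121 + 96054 + 519756 + 22425 = 718463 J = 718 kJ

q = 718 kJ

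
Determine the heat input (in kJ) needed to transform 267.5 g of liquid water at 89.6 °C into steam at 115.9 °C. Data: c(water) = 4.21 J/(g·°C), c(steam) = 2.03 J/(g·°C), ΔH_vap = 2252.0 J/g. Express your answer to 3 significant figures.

q1 (heat water 89.6→100.0 °C): 267.5 × 4.21 × 10.4 = 11712 J
q2 (vaporize at 100 °C): 267.5 × 2252.0 = 602410 J
q3 (heat steam 100.0→115.9 °C): 267.5 × 2.03 × 15.9 = 8634 J
Total: 11712 + 602410 + 8634 = 622756 J = 623 kJ

q = 623 kJ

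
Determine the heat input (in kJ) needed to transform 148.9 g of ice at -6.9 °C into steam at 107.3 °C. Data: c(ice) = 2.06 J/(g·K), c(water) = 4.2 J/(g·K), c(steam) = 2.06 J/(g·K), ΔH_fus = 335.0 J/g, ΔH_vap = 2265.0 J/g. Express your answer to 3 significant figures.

q1 (heat ice -6.9→0.0 °C): 148.9 × 2.06 × 6.9 = 2116 J
q2 (melt at 0 °C): 148.9 × 335.0 = 49882 J
q3 (heat water 0.0→100.0 °C): 148.9 × 4.2 × 100.0 = 62538 J
q4 (vaporize at 100 °C): 148.9 × 2265.0 = 337259 J
q5 (heat steam 100.0→107.3 °C): 148.9 × 2.06 × 7.3 = 2239 J
Total: 2116 + 49882 + 62538 + 337259 + 2239 = 454034 J = 454 kJ

q = 454 kJ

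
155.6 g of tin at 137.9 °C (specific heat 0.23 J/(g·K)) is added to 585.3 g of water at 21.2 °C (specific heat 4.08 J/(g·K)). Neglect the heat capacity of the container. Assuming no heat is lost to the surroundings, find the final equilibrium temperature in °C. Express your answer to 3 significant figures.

T_f = 22.9 °C

Heat lost by tin = heat gained by water.
(155.6)(0.23)(137.9 − T) = (585.3)(4.08)(T − 21.2)
35.788 (137.9 − T) = 2388.024 (T − 21.2)
4935.2 − 35.788 T = 2388.024 T − 50626
55561.2 = 2423.812 T
T = 22.92 °C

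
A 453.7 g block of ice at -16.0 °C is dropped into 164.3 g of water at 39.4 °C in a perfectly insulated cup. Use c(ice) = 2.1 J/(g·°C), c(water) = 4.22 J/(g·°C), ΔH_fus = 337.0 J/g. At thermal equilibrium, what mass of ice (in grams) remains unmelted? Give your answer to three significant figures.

Heat to warm all ice to 0 °C: 453.7×2.1×16.0 = 15244 J
Heat released by water cooling to 0 °C: 164.3×4.22×39.4 = 27318 J
27318 J < 15244 + 453.7×337.0 = 168140.9 J, so not all ice melts; final T = 0 °C.
Heat left for melting: 27318 − 15244 = 12074 J
Mass melted = 12074 / 337.0 = 35.83 g
Ice remaining = 453.7 − 35.83 = 417.87 g

m_ice remaining = 418 g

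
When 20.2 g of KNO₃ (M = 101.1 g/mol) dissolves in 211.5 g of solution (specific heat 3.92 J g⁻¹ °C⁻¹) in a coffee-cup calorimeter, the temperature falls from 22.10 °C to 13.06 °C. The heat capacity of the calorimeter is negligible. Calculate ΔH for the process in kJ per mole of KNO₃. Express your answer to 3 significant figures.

ΔH = 37.5 kJ/mol

|ΔT| = |13.06 − 22.10| = 9.04 °C
|q_surr| = (211.5 × 3.92) × 9.04 = 829.08 × 9.04 = 7495 J
n(KNO₃) = 20.2 / 101.1 = 0.1998 mol
Temperature fell, so q_rxn = +|q_surr| = 7.495 kJ
ΔH = q_rxn / n = 37.51 kJ/mol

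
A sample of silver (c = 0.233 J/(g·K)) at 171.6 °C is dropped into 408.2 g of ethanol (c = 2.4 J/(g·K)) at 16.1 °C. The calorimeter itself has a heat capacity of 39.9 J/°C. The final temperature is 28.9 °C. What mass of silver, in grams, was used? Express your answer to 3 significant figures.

m = 393 g

q_gained = (408.2 × 2.4 + 39.9) × (28.9 − 16.1) = 13051 J
q_lost = m × 0.233 × (171.6 − 28.9) = 33.2491 m
m = 13051 / 33.2491 = 393 g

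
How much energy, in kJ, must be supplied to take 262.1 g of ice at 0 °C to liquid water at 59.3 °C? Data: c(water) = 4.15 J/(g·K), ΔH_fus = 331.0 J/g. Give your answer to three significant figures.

q1 (melt at 0 °C): 262.1 × 331.0 = 86755 J
q2 (heat water 0.0→59.3 °C): 262.1 × 4.15 × 59.3 = 64501 J
Total: 86755 + 64501 = 151256 J = 151 kJ

q = 151 kJ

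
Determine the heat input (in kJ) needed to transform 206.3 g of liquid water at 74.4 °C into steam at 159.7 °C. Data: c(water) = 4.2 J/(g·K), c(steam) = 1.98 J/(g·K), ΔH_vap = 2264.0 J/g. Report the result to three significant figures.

q = 514 kJ

q1 (heat water 74.4→100.0 °C): 206.3 × 4.2 × 25.6 = 22181 J
q2 (vaporize at 100 °C): 206.3 × 2264.0 = 467063 J
q3 (heat steam 100.0→159.7 °C): 206.3 × 1.98 × 59.7 = 24386 J
Total: 22181 + 467063 + 24386 = 513630 J = 514 kJ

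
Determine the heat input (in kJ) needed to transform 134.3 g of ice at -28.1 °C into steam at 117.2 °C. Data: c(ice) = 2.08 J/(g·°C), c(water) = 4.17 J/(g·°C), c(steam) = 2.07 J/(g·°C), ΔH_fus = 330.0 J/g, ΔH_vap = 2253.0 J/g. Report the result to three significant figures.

q1 (heat ice -28.1→0.0 °C): 134.3 × 2.08 × 28.1 = 7850 J
q2 (melt at 0 °C): 134.3 × 330.0 = 44319 J
q3 (heat water 0.0→100.0 °C): 134.3 × 4.17 × 100.0 = 56003 J
q4 (vaporize at 100 °C): 134.3 × 2253.0 = 302578 J
q5 (heat steam 100.0→117.2 °C): 134.3 × 2.07 × 17.2 = 4782 J
Total: 7850 + 44319 + 56003 + 302578 + 4782 = 415532 J = 416 kJ

q = 416 kJ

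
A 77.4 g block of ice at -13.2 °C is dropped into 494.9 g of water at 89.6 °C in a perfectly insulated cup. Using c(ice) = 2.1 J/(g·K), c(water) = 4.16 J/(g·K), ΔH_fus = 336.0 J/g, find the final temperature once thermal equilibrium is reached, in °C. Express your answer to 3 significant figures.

Heat to bring ice to 0 °C and melt it: q₁ = 77.4×2.1×13.2 + 77.4×336.0 = 28152 J
Heat the water can supply cooling to 0 °C: 494.9×4.16×89.6 = 184467 J > q₁, so all ice melts.
Energy balance: 494.9×4.16×(89.6 − T) = 28152 + 77.4×4.16×(T − 0)
2058.784(89.6 − T) = 28152 + 321.984 T
184467 − 28152 = 2380.768 T
T = 156315 / 2380.768 = 65.66 °C

T_f = 65.7 °C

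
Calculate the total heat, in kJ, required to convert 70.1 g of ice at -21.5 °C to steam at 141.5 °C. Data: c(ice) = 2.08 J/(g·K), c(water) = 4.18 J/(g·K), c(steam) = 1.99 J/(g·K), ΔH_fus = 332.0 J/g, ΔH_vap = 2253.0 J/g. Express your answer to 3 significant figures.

q = 219 kJ

q1 (heat ice -21.5→0.0 °C): 70.1 × 2.08 × 21.5 = 3135 J
q2 (melt at 0 °C): 70.1 × 332.0 = 23273 J
q3 (heat water 0.0→100.0 °C): 70.1 × 4.18 × 100.0 = 29302 J
q4 (vaporize at 100 °C): 70.1 × 2253.0 = 157935 J
q5 (heat steam 100.0→141.5 °C): 70.1 × 1.99 × 41.5 = 5789 J
Total: 3135 + 23273 + 29302 + 157935 + 5789 = 219434 J = 219 kJ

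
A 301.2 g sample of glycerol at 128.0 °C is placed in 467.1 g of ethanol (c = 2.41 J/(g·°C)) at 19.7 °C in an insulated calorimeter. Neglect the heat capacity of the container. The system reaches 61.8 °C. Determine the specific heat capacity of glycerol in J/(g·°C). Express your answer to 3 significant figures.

c = 2.38 J/(g·°C)

q_gained = (467.1 × 2.41) × (61.8 − 19.7) = 47390 J
q_lost = 301.2 × c × (128.0 − 61.8) = 19939.44 c
Set equal: c = 47390 / 19939.44 = 2.38 J/(g·°C)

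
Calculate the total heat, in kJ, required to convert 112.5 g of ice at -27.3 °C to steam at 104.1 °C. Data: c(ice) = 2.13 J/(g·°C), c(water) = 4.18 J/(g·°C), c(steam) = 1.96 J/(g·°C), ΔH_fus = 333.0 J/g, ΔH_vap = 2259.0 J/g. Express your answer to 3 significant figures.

q = 346 kJ

q1 (heat ice -27.3→0.0 °C): 112.5 × 2.13 × 27.3 = 6542 J
q2 (melt at 0 °C): 112.5 × 333.0 = 37463 J
q3 (heat water 0.0→100.0 °C): 112.5 × 4.18 × 100.0 = 47025 J
q4 (vaporize at 100 °C): 112.5 × 2259.0 = 254138 J
q5 (heat steam 100.0→104.1 °C): 112.5 × 1.96 × 4.1 = 904 J
Total: 6542 + 37463 + 47025 + 254138 + 904 = 346072 J = 346 kJ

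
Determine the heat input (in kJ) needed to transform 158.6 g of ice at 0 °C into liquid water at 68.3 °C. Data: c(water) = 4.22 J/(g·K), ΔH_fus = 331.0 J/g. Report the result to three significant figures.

q = 98.2 kJ

q1 (melt at 0 °C): 158.6 × 331.0 = 52497 J
q2 (heat water 0.0→68.3 °C): 158.6 × 4.22 × 68.3 = 45713 J
Total: 52497 + 45713 = 98210 J = 98.2 kJ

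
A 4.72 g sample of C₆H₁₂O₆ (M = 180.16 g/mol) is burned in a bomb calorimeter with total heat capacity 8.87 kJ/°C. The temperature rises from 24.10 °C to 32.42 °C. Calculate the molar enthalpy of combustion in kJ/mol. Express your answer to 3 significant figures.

ΔH = -2820 kJ/mol

ΔT = 32.42 − 24.10 = 8.32 °C
q_cal = C_cal × ΔT = 8.87 × 8.32 = 73.7984 kJ
n = 4.72 / 180.16 = 0.02620 mol
q_rxn = −q_cal = -73.7984 kJ
ΔH = -73.7984 / 0.02620 = -2817 kJ/mol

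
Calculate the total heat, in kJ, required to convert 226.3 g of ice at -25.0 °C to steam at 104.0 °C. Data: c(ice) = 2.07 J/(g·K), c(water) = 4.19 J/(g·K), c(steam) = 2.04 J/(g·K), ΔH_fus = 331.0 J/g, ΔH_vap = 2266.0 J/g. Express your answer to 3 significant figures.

q1 (heat ice -25.0→0.0 °C): 226.3 × 2.07 × 25.0 = 11711 J
q2 (melt at 0 °C): 226.3 × 331.0 = 74905 J
q3 (heat water 0.0→100.0 °C): 226.3 × 4.19 × 100.0 = 94820 J
q4 (vaporize at 100 °C): 226.3 × 2266.0 = 512796 J
q5 (heat steam 100.0→104.0 °C): 226.3 × 2.04 × 4.0 = 1847 J
Total: 11711 + 74905 + 94820 + 512796 + 1847 = 696079 J = 696 kJ

q = 696 kJ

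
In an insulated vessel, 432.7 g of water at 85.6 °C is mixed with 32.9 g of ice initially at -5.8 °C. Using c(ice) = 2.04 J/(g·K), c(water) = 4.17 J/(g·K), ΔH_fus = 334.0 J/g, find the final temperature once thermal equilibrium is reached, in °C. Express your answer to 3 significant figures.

Heat to bring ice to 0 °C and melt it: q₁ = 32.9×2.04×5.8 + 32.9×334.0 = 11378 J
Heat the water can supply cooling to 0 °C: 432.7×4.17×85.6 = 154453 J > q₁, so all ice melts.
Energy balance: 432.7×4.17×(85.6 − T) = 11378 + 32.9×4.17×(T − 0)
1804.359(85.6 − T) = 11378 + 137.193 T
154453 − 11378 = 1941.552 T
T = 143075 / 1941.552 = 73.69 °C

T_f = 73.7 °C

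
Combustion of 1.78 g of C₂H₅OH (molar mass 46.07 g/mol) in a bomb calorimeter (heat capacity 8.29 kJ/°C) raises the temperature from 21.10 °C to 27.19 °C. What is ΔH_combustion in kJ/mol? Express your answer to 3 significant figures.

ΔT = 27.19 − 21.10 = 6.09 °C
q_cal = C_cal × ΔT = 8.29 × 6.09 = 50.4861 kJ
n = 1.78 / 46.07 = 0.03864 mol
q_rxn = −q_cal = -50.4861 kJ
ΔH = -50.4861 / 0.03864 = -1307 kJ/mol

ΔH = -1310 kJ/mol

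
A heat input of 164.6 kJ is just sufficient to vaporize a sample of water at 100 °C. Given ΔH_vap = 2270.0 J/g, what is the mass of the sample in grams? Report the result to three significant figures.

m = q / ΔH_vap = 164600 J / 2270.0 J/g = 72.5 g

m = 72.5 g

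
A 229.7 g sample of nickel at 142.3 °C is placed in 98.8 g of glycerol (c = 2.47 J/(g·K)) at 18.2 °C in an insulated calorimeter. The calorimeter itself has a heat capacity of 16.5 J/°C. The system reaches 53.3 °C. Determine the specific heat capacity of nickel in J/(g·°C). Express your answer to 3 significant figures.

c = 0.447 J/(g·°C)

q_gained = (98.8 × 2.47 + 16.5) × (53.3 − 18.2) = 9145 J
q_lost = 229.7 × c × (142.3 − 53.3) = 20443.3 c
Set equal: c = 9145 / 20443.3 = 0.447 J/(g·°C)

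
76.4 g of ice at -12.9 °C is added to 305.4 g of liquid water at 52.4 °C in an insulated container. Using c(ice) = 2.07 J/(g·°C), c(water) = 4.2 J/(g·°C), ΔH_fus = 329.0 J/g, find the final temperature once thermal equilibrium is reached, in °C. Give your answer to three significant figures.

T_f = 25.0 °C

Heat to bring ice to 0 °C and melt it: q₁ = 76.4×2.07×12.9 + 76.4×329.0 = 27176 J
Heat the water can supply cooling to 0 °C: 305.4×4.2×52.4 = 67212.4 J > q₁, so all ice melts.
Energy balance: 305.4×4.2×(52.4 − T) = 27176 + 76.4×4.2×(T − 0)
1282.68(52.4 − T) = 27176 + 320.88 T
67212.4 − 27176 = 1603.56 T
T = 40036.4 / 1603.56 = 24.97 °C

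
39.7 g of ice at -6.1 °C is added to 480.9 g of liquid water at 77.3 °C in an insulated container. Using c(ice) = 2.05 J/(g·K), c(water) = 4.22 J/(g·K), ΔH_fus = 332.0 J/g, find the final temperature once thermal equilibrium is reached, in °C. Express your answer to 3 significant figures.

Heat to bring ice to 0 °C and melt it: q₁ = 39.7×2.05×6.1 + 39.7×332.0 = 13677 J
Heat the water can supply cooling to 0 °C: 480.9×4.22×77.3 = 156872 J > q₁, so all ice melts.
Energy balance: 480.9×4.22×(77.3 − T) = 13677 + 39.7×4.22×(T − 0)
2029.398(77.3 − T) = 13677 + 167.534 T
156872 − 13677 = 2196.932 T
T = 143195 / 2196.932 = 65.18 °C

T_f = 65.2 °C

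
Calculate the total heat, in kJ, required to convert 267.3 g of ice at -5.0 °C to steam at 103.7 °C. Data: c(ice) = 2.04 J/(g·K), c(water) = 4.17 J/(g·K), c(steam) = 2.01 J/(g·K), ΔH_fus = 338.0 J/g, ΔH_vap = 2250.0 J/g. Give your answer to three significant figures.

q1 (heat ice -5.0→0.0 °C): 267.3 × 2.04 × 5.0 = 2726 J
q2 (melt at 0 °C): 267.3 × 338.0 = 90347 J
q3 (heat water 0.0→100.0 °C): 267.3 × 4.17 × 100.0 = 111464 J
q4 (vaporize at 100 °C): 267.3 × 2250.0 = 601425 J
q5 (heat steam 100.0→103.7 °C): 267.3 × 2.01 × 3.7 = 1988 J
Total: 2726 + 90347 + 111464 + 601425 + 1988 = 807950 J = 808 kJ

q = 808 kJ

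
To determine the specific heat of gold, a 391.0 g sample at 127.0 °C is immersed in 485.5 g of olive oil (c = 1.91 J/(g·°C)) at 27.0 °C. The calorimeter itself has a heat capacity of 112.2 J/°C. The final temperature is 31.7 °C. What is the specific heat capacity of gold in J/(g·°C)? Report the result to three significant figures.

c = 0.131 J/(g·°C)

q_gained = (485.5 × 1.91 + 112.2) × (31.7 − 27.0) = 4886 J
q_lost = 391.0 × c × (127.0 − 31.7) = 37262.3 c
Set equal: c = 4886 / 37262.3 = 0.131 J/(g·°C)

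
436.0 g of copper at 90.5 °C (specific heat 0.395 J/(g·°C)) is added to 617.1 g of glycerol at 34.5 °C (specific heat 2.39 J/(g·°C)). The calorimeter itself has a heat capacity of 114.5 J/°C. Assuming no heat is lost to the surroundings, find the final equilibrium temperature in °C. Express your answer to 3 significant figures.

T_f = 40.0 °C

Heat lost by copper = heat gained by glycerol + calorimeter.
(436.0)(0.395)(90.5 − T) = [(617.1)(2.39) + 114.5](T − 34.5)
172.22 (90.5 − T) = 1589.369 (T − 34.5)
15586 − 172.22 T = 1589.369 T − 54833
70419 = 1761.589 T
T = 39.97 °C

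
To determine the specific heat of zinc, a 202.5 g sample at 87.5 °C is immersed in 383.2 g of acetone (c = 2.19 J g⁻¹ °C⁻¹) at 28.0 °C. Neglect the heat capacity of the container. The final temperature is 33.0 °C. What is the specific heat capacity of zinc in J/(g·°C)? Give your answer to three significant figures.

q_gained = (383.2 × 2.19) × (33.0 − 28.0) = 4196 J
q_lost = 202.5 × c × (87.5 − 33.0) = 11036.25 c
Set equal: c = 4196 / 11036.25 = 0.380 J/(g·°C)

c = 0.380 J/(g·°C)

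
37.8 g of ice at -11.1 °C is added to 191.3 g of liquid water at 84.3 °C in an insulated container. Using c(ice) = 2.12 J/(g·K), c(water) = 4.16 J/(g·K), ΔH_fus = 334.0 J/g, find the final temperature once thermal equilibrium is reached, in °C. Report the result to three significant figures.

Heat to bring ice to 0 °C and melt it: q₁ = 37.8×2.12×11.1 + 37.8×334.0 = 13515 J
Heat the water can supply cooling to 0 °C: 191.3×4.16×84.3 = 67086.6 J > q₁, so all ice melts.
Energy balance: 191.3×4.16×(84.3 − T) = 13515 + 37.8×4.16×(T − 0)
795.808(84.3 − T) = 13515 + 157.248 T
67086.6 − 13515 = 953.056 T
T = 53571.6 / 953.056 = 56.21 °C

T_f = 56.2 °C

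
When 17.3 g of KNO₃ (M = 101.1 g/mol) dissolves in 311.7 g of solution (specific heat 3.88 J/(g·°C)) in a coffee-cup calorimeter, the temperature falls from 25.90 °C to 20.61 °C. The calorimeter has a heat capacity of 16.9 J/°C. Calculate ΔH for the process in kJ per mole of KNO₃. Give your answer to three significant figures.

ΔH = 37.9 kJ/mol

|ΔT| = |20.61 − 25.90| = 5.29 °C
|q_surr| = (311.7 × 3.88 + 16.9) × 5.29 = 1226.296 × 5.29 = 6487 J
n(KNO₃) = 17.3 / 101.1 = 0.1711 mol
Temperature fell, so q_rxn = +|q_surr| = 6.487 kJ
ΔH = q_rxn / n = 37.91 kJ/mol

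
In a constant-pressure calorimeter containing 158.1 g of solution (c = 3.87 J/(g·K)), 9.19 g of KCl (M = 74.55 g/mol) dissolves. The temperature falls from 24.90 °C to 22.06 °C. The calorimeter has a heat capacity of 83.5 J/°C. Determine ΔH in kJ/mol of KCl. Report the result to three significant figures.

ΔH = 16.0 kJ/mol

|ΔT| = |22.06 − 24.90| = 2.84 °C
|q_surr| = (158.1 × 3.87 + 83.5) × 2.84 = 695.347 × 2.84 = 1975 J
n(KCl) = 9.19 / 74.55 = 0.1233 mol
Temperature fell, so q_rxn = +|q_surr| = 1.975 kJ
ΔH = q_rxn / n = 16.02 kJ/mol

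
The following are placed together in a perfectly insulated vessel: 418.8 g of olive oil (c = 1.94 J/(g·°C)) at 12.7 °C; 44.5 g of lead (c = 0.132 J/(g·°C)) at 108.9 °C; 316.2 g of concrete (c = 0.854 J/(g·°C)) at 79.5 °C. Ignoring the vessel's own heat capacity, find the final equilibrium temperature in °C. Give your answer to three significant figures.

T_f = 29.8 °C

Σ mᵢcᵢ(T − Tᵢ) = 0  ⇒  T = Σ mᵢcᵢTᵢ / Σ mᵢcᵢ
Σ mᵢcᵢ = 418.8×1.94 + 44.5×0.132 + 316.2×0.854 = 1088.3808
Σ mᵢcᵢTᵢ = 812.472×12.7 + 5.874×108.9 + 270.0348×79.5 = 32426
T = 32426 / 1088.3808 = 29.79 °C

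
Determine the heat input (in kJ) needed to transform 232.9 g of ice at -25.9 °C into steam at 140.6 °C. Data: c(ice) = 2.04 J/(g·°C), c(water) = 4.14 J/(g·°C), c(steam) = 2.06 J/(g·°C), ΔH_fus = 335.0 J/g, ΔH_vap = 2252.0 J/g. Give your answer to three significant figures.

q = 731 kJ

q1 (heat ice -25.9→0.0 °C): 232.9 × 2.04 × 25.9 = 12306 J
q2 (melt at 0 °C): 232.9 × 335.0 = 78022 J
q3 (heat water 0.0→100.0 °C): 232.9 × 4.14 × 100.0 = 96421 J
q4 (vaporize at 100 °C): 232.9 × 2252.0 = 524491 J
q5 (heat steam 100.0→140.6 °C): 232.9 × 2.06 × 40.6 = 19479 J
Total: 12306 + 78022 + 96421 + 524491 + 19479 = 730719 J = 731 kJ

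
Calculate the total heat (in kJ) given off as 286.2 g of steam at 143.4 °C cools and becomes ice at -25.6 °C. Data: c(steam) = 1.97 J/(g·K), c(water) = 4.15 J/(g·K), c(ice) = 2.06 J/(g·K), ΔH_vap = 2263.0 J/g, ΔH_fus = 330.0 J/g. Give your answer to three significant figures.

q = 900 kJ

q1 (cool steam 143.4→100 °C): 286.2 × 1.97 × 43.4 = 24470 J
q2 (condense at 100 °C): 286.2 × 2263.0 = 647671 J
q3 (cool water 100→0 °C): 286.2 × 4.15 × 100.0 = 118773 J
q4 (freeze at 0 °C): 286.2 × 330.0 = 94446 J
q5 (cool ice 0→-25.6 °C): 286.2 × 2.06 × 25.6 = 15093 J
Total: 24470 + 647671 + 118773 + 94446 + 15093 = 900453 J = 900 kJ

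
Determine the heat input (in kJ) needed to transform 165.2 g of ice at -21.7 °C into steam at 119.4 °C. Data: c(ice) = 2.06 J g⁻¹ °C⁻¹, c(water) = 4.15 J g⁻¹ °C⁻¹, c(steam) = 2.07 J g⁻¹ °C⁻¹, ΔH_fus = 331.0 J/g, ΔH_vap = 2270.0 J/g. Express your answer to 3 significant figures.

q1 (heat ice -21.7→0.0 °C): 165.2 × 2.06 × 21.7 = 7385 J
q2 (melt at 0 °C): 165.2 × 331.0 = 54681 J
q3 (heat water 0.0→100.0 °C): 165.2 × 4.15 × 100.0 = 68558 J
q4 (vaporize at 100 °C): 165.2 × 2270.0 = 375004 J
q5 (heat steam 100.0→119.4 °C): 165.2 × 2.07 × 19.4 = 6634 J
Total: 7385 + 54681 + 68558 + 375004 + 6634 = 512262 J = 512 kJ

q = 512 kJ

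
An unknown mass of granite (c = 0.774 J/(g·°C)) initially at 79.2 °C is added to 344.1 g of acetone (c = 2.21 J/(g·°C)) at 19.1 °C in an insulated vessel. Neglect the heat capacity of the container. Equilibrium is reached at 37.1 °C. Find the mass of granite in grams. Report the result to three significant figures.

m = 420 g

q_gained = (344.1 × 2.21) × (37.1 − 19.1) = 13690 J
q_lost = m × 0.774 × (79.2 − 37.1) = 32.5854 m
m = 13690 / 32.5854 = 420 g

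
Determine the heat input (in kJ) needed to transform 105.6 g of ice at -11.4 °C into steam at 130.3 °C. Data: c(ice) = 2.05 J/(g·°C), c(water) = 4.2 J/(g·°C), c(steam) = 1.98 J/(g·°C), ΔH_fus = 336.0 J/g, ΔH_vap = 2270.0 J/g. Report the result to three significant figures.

q = 328 kJ

q1 (heat ice -11.4→0.0 °C): 105.6 × 2.05 × 11.4 = 2468 J
q2 (melt at 0 °C): 105.6 × 336.0 = 35482 J
q3 (heat water 0.0→100.0 °C): 105.6 × 4.2 × 100.0 = 44352 J
q4 (vaporize at 100 °C): 105.6 × 2270.0 = 239712 J
q5 (heat steam 100.0→130.3 °C): 105.6 × 1.98 × 30.3 = 6335 J
Total: 2468 + 35482 + 44352 + 239712 + 6335 = 328349 J = 328 kJ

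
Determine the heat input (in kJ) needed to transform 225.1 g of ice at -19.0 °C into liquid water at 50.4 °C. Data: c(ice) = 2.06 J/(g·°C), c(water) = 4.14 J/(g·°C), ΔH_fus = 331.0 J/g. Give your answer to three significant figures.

q1 (heat ice -19.0→0.0 °C): 225.1 × 2.06 × 19.0 = 8810 J
q2 (melt at 0 °C): 225.1 × 331.0 = 74508 J
q3 (heat water 0.0→50.4 °C): 225.1 × 4.14 × 50.4 = 46968 J
Total: 8810 + 74508 + 46968 = 130286 J = 130 kJ

q = 130 kJ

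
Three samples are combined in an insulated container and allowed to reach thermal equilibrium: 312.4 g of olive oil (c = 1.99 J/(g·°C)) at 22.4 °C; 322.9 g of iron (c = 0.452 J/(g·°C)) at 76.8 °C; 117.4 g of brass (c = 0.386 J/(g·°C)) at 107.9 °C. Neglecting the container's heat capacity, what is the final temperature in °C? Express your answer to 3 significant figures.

T_f = 36.9 °C

Σ mᵢcᵢ(T − Tᵢ) = 0  ⇒  T = Σ mᵢcᵢTᵢ / Σ mᵢcᵢ
Σ mᵢcᵢ = 312.4×1.99 + 322.9×0.452 + 117.4×0.386 = 812.9432
Σ mᵢcᵢTᵢ = 621.676×22.4 + 145.9508×76.8 + 45.3164×107.9 = 30024
T = 30024 / 812.9432 = 36.93 °C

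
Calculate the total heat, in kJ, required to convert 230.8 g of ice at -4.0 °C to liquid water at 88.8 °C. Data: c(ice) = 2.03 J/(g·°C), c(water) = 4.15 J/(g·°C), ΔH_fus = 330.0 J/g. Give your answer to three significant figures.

q = 163 kJ

q1 (heat ice -4.0→0.0 °C): 230.8 × 2.03 × 4.0 = 1874 J
q2 (melt at 0 °C): 230.8 × 330.0 = 76164 J
q3 (heat water 0.0→88.8 °C): 230.8 × 4.15 × 88.8 = 85054 J
Total: 1874 + 76164 + 85054 = 163092 J = 163 kJ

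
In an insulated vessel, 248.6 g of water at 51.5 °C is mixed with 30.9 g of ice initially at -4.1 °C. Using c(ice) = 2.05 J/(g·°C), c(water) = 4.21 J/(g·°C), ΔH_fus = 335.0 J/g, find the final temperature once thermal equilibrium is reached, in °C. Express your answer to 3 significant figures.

Heat to bring ice to 0 °C and melt it: q₁ = 30.9×2.05×4.1 + 30.9×335.0 = 10611 J
Heat the water can supply cooling to 0 °C: 248.6×4.21×51.5 = 53900.2 J > q₁, so all ice melts.
Energy balance: 248.6×4.21×(51.5 − T) = 10611 + 30.9×4.21×(T − 0)
1046.606(51.5 − T) = 10611 + 130.089 T
53900.2 − 10611 = 1176.695 T
T = 43289.2 / 1176.695 = 36.79 °C

T_f = 36.8 °C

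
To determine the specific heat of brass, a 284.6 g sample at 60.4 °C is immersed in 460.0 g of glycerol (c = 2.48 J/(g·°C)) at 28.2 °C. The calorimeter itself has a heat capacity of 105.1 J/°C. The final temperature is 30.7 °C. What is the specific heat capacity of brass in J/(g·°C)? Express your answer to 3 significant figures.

c = 0.368 J/(g·°C)

q_gained = (460.0 × 2.48 + 105.1) × (30.7 − 28.2) = 3114.75 J
q_lost = 284.6 × c × (60.4 − 30.7) = 8452.62 c
Set equal: c = 3114.75 / 8452.62 = 0.368 J/(g·°C)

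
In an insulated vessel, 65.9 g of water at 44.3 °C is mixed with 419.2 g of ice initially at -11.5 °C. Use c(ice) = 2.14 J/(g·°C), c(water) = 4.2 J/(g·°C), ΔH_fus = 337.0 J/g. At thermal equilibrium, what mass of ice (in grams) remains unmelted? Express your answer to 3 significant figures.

Heat to warm all ice to 0 °C: 419.2×2.14×11.5 = 10317 J
Heat released by water cooling to 0 °C: 65.9×4.2×44.3 = 12261 J
12261 J < 10317 + 419.2×337.0 = 151587.4 J, so not all ice melts; final T = 0 °C.
Heat left for melting: 12261 − 10317 = 1944 J
Mass melted = 1944 / 337.0 = 5.769 g
Ice remaining = 419.2 − 5.769 = 413.431 g

m_ice remaining = 413 g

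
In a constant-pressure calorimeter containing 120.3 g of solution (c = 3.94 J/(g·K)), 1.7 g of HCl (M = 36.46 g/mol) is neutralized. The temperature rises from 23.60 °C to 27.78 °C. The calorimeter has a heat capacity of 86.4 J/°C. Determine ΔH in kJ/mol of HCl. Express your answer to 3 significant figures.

ΔH = -50.2 kJ/mol

|ΔT| = |27.78 − 23.60| = 4.18 °C
|q_surr| = (120.3 × 3.94 + 86.4) × 4.18 = 560.382 × 4.18 = 2342 J
n(HCl) = 1.7 / 36.46 = 0.04663 mol
Temperature rose, so q_rxn = −|q_surr| = -2.342 kJ
ΔH = q_rxn / n = -50.23 kJ/mol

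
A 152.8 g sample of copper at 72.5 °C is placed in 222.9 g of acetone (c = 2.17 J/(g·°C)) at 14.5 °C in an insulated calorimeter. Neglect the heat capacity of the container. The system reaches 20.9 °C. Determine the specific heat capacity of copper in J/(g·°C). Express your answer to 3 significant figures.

q_gained = (222.9 × 2.17) × (20.9 − 14.5) = 3096 J
q_lost = 152.8 × c × (72.5 − 20.9) = 7884.48 c
Set equal: c = 3096 / 7884.48 = 0.393 J/(g·°C)

c = 0.393 J/(g·°C)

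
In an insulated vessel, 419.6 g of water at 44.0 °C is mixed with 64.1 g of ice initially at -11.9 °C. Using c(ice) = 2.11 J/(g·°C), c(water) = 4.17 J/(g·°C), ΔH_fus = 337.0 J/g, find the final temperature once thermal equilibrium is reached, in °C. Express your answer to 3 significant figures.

Heat to bring ice to 0 °C and melt it: q₁ = 64.1×2.11×11.9 + 64.1×337.0 = 23211 J
Heat the water can supply cooling to 0 °C: 419.6×4.17×44.0 = 76988.2 J > q₁, so all ice melts.
Energy balance: 419.6×4.17×(44.0 − T) = 23211 + 64.1×4.17×(T − 0)
1749.732(44.0 − T) = 23211 + 267.297 T
76988.2 − 23211 = 2017.029 T
T = 53777.2 / 2017.029 = 26.66 °C

T_f = 26.7 °C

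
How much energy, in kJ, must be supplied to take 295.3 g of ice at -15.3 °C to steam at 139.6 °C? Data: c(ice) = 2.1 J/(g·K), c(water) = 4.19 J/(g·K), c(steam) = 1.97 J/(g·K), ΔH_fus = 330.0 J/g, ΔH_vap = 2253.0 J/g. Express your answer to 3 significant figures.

q1 (heat ice -15.3→0.0 °C): 295.3 × 2.1 × 15.3 = 9488 J
q2 (melt at 0 °C): 295.3 × 330.0 = 97449 J
q3 (heat water 0.0→100.0 °C): 295.3 × 4.19 × 100.0 = 123731 J
q4 (vaporize at 100 °C): 295.3 × 2253.0 = 665311 J
q5 (heat steam 100.0→139.6 °C): 295.3 × 1.97 × 39.6 = 23037 J
Total: 9488 + 97449 + 123731 + 665311 + 23037 = 919016 J = 919 kJ

q = 919 kJ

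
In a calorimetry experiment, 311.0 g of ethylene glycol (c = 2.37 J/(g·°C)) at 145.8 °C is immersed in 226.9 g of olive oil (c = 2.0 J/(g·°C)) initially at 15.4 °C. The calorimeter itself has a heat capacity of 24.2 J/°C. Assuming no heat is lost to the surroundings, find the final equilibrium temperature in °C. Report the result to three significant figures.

Heat lost by ethylene glycol = heat gained by olive oil + calorimeter.
(311.0)(2.37)(145.8 − T) = [(226.9)(2.0) + 24.2](T − 15.4)
737.07 (145.8 − T) = 478.0 (T − 15.4)
107460 − 737.07 T = 478.0 T − 7361.2
114821.2 = 1215.07 T
T = 94.50 °C

T_f = 94.5 °C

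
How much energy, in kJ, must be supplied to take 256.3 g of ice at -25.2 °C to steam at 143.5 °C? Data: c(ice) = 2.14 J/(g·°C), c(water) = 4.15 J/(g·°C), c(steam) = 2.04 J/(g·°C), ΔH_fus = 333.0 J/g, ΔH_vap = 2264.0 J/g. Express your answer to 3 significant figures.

q = 809 kJ

q1 (heat ice -25.2→0.0 °C): 256.3 × 2.14 × 25.2 = 13822 J
q2 (melt at 0 °C): 256.3 × 333.0 = 85348 J
q3 (heat water 0.0→100.0 °C): 256.3 × 4.15 × 100.0 = 106365 J
q4 (vaporize at 100 °C): 256.3 × 2264.0 = 580263 J
q5 (heat steam 100.0→143.5 °C): 256.3 × 2.04 × 43.5 = 22744 J
Total: 13822 + 85348 + 106365 + 580263 + 22744 = 808542 J = 809 kJ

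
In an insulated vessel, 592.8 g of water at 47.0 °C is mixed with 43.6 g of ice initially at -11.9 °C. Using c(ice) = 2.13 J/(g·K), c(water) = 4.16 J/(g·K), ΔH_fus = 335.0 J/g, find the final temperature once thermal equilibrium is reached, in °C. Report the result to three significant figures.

T_f = 37.8 °C

Heat to bring ice to 0 °C and melt it: q₁ = 43.6×2.13×11.9 + 43.6×335.0 = 15711 J
Heat the water can supply cooling to 0 °C: 592.8×4.16×47.0 = 115904 J > q₁, so all ice melts.
Energy balance: 592.8×4.16×(47.0 − T) = 15711 + 43.6×4.16×(T − 0)
2466.048(47.0 − T) = 15711 + 181.376 T
115904 − 15711 = 2647.424 T
T = 100193 / 2647.424 = 37.845 °C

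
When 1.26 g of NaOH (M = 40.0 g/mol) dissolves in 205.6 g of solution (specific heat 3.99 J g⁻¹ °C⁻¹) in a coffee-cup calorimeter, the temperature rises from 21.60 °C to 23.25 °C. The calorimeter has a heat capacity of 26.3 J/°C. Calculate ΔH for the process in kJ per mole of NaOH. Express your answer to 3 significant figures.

ΔH = -44.3 kJ/mol

|ΔT| = |23.25 − 21.60| = 1.65 °C
|q_surr| = (205.6 × 3.99 + 26.3) × 1.65 = 846.644 × 1.65 = 1397 J
n(NaOH) = 1.26 / 40.0 = 0.03150 mol
Temperature rose, so q_rxn = −|q_surr| = -1.397 kJ
ΔH = q_rxn / n = -44.349 kJ/mol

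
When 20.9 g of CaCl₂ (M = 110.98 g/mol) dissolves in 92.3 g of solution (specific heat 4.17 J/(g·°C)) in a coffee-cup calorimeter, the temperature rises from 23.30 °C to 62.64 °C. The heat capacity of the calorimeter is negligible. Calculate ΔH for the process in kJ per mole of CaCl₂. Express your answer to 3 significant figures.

|ΔT| = |62.64 − 23.30| = 39.34 °C
|q_surr| = (92.3 × 4.17) × 39.34 = 384.891 × 39.34 = 15140 J
n(CaCl₂) = 20.9 / 110.98 = 0.1883 mol
Temperature rose, so q_rxn = −|q_surr| = -15.14 kJ
ΔH = q_rxn / n = -80.40 kJ/mol

ΔH = -80.4 kJ/mol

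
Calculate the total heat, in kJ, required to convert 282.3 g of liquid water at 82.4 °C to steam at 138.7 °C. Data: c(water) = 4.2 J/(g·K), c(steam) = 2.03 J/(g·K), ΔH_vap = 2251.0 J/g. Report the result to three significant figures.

q = 679 kJ

q1 (heat water 82.4→100.0 °C): 282.3 × 4.2 × 17.6 = 20868 J
q2 (vaporize at 100 °C): 282.3 × 2251.0 = 635457 J
q3 (heat steam 100.0→138.7 °C): 282.3 × 2.03 × 38.7 = 22178 J
Total: 20868 + 635457 + 22178 = 678503 J = 679 kJ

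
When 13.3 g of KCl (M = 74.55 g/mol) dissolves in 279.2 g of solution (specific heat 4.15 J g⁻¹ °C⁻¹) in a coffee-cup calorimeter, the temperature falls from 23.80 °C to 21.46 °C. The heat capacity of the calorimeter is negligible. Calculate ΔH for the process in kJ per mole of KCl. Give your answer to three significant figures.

ΔH = 15.2 kJ/mol

|ΔT| = |21.46 − 23.80| = 2.34 °C
|q_surr| = (279.2 × 4.15) × 2.34 = 1158.68 × 2.34 = 2711 J
n(KCl) = 13.3 / 74.55 = 0.1784 mol
Temperature fell, so q_rxn = +|q_surr| = 2.711 kJ
ΔH = q_rxn / n = 15.20 kJ/mol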